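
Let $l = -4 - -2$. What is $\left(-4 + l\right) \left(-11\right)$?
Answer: $66$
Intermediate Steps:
$l = -2$ ($l = -4 + 2 = -2$)
$\left(-4 + l\right) \left(-11\right) = \left(-4 - 2\right) \left(-11\right) = \left(-6\right) \left(-11\right) = 66$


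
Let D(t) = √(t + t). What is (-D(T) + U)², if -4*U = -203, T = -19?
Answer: 40601/16 - 203*I*√38/2 ≈ 2537.6 - 625.69*I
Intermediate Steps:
D(t) = √2*√t (D(t) = √(2*t) = √2*√t)
U = 203/4 (U = -¼*(-203) = 203/4 ≈ 50.750)
(-D(T) + U)² = (-√2*√(-19) + 203/4)² = (-√2*I*√19 + 203/4)² = (-I*√38 + 203/4)² = (203/4 - I*√38)²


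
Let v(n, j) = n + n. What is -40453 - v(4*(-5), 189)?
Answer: -40413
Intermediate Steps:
v(n, j) = 2*n
-40453 - v(4*(-5), 189) = -40453 - 2*4*(-5) = -40453 - 2*(-20) = -40453 - 1*(-40) = -40453 + 40 = -40413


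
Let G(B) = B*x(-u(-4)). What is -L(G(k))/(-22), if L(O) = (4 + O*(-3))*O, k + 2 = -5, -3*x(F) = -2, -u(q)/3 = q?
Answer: -42/11 ≈ -3.8182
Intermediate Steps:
u(q) = -3*q
x(F) = 2/3 (x(F) = -1/3*(-2) = 2/3)
k = -7 (k = -2 - 5 = -7)
G(B) = 2*B/3 (G(B) = B*(2/3) = 2*B/3)
L(O) = O*(4 - 3*O) (L(O) = (4 - 3*O)*O = O*(4 - 3*O))
-L(G(k))/(-22) = -((2/3)*(-7))*(4 - 2*(-7))/(-22) = -(-14*(4 - 3*(-14/3))/3)*(-1)/22 = -(-14*(4 + 14)/3)*(-1)/22 = -(-14/3*18)*(-1)/22 = -(-84)*(-1)/22 = -1*42/11 = -42/11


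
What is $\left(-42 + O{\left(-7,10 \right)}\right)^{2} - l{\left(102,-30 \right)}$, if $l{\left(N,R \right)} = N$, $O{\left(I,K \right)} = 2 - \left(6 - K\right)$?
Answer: $1194$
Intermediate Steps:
$O{\left(I,K \right)} = -4 + K$ ($O{\left(I,K \right)} = 2 + \left(-6 + K\right) = -4 + K$)
$\left(-42 + O{\left(-7,10 \right)}\right)^{2} - l{\left(102,-30 \right)} = \left(-42 + \left(-4 + 10\right)\right)^{2} - 102 = \left(-42 + 6\right)^{2} - 102 = \left(-36\right)^{2} - 102 = 1296 - 102 = 1194$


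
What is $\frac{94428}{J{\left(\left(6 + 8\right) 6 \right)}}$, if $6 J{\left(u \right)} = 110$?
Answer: $\frac{283284}{55} \approx 5150.6$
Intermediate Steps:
$J{\left(u \right)} = \frac{55}{3}$ ($J{\left(u \right)} = \frac{1}{6} \cdot 110 = \frac{55}{3}$)
$\frac{94428}{J{\left(\left(6 + 8\right) 6 \right)}} = \frac{94428}{\frac{55}{3}} = 94428 \cdot \frac{3}{55} = \frac{283284}{55}$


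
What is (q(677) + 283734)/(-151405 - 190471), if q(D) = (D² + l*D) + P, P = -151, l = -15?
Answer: -731757/341876 ≈ -2.1404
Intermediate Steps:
q(D) = -151 + D² - 15*D (q(D) = (D² - 15*D) - 151 = -151 + D² - 15*D)
(q(677) + 283734)/(-151405 - 190471) = ((-151 + 677² - 15*677) + 283734)/(-151405 - 190471) = ((-151 + 458329 - 10155) + 283734)/(-341876) = (448023 + 283734)*(-1/341876) = 731757*(-1/341876) = -731757/341876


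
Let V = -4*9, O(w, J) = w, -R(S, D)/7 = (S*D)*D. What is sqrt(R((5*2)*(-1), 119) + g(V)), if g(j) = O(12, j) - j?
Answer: sqrt(991318) ≈ 995.65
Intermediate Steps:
R(S, D) = -7*S*D**2 (R(S, D) = -7*S*D*D = -7*D*S*D = -7*S*D**2)
V = -36
g(j) = 12 - j
sqrt(R((5*2)*(-1), 119) + g(V)) = sqrt(-7*(5*2)*(-1)*119**2 + (12 - 1*(-36))) = sqrt(-7*10*(-1)*14161 + (12 + 36)) = sqrt(-7*(-10)*14161 + 48) = sqrt(991270 + 48) = sqrt(991318)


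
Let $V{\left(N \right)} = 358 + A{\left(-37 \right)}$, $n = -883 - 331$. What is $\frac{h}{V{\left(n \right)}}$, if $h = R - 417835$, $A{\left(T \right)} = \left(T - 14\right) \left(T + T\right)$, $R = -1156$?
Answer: $- \frac{418991}{4132} \approx -101.4$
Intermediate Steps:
$A{\left(T \right)} = 2 T \left(-14 + T\right)$ ($A{\left(T \right)} = \left(-14 + T\right) 2 T = 2 T \left(-14 + T\right)$)
$n = -1214$ ($n = -883 - 331 = -1214$)
$V{\left(N \right)} = 4132$ ($V{\left(N \right)} = 358 + 2 \left(-37\right) \left(-14 - 37\right) = 358 + 2 \left(-37\right) \left(-51\right) = 358 + 3774 = 4132$)
$h = -418991$ ($h = -1156 - 417835 = -418991$)
$\frac{h}{V{\left(n \right)}} = - \frac{418991}{4132}$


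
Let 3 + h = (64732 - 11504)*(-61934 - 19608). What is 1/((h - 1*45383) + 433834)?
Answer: -1/4339929128 ≈ -2.3042e-10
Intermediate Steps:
h = -4340317579 (h = -3 + (64732 - 11504)*(-61934 - 19608) = -3 + 53228*(-81542) = -3 - 4340317576 = -4340317579)
1/((h - 1*45383) + 433834) = 1/((-4340317579 - 1*45383) + 433834) = 1/((-4340317579 - 45383) + 433834) = 1/(-4340362962 + 433834) = 1/(-4339929128) = -1/4339929128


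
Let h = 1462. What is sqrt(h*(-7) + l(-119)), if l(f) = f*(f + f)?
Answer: 2*sqrt(4522) ≈ 134.49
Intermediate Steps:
l(f) = 2*f**2 (l(f) = f*(2*f) = 2*f**2)
sqrt(h*(-7) + l(-119)) = sqrt(1462*(-7) + 2*(-119)**2) = sqrt(-10234 + 2*14161) = sqrt(-10234 + 28322) = sqrt(18088) = 2*sqrt(4522)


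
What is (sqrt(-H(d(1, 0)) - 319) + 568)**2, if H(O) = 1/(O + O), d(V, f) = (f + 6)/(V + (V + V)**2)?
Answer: (3408 + I*sqrt(11499))**2/36 ≈ 3.223e+5 + 20303.0*I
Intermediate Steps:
d(V, f) = (6 + f)/(V + 4*V**2) (d(V, f) = (6 + f)/(V + (2*V)**2) = (6 + f)/(V + 4*V**2))
H(O) = 1/(2*O)
(sqrt(-H(d(1, 0)) - 319) + 568)**2 = (sqrt(-1/(2*((6 + 0)/(1*(1 + 4*1)))) - 319) + 568)**2 = (sqrt(-1/(2*(1*6/(1 + 4))) - 319) + 568)**2 = (sqrt(-1/(2*(1*6/5)) - 319) + 568)**2 = (sqrt(-1/(2*(1*(1/5)*6)) - 319) + 568)**2 = (sqrt(-1/(2*6/5) - 319) + 568)**2 = (sqrt(-5/(2*6) - 319) + 568)**2 = (sqrt(-1*5/12 - 319) + 568)**2 = (sqrt(-5/12 - 319) + 568)**2 = (sqrt(-3833/12) + 568)**2 = (I*sqrt(11499)/6 + 568)**2 = (568 + I*sqrt(11499)/6)**2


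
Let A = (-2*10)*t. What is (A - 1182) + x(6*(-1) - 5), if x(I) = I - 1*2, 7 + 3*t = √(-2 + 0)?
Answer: -3445/3 - 20*I*√2/3 ≈ -1148.3 - 9.4281*I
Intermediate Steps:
t = -7/3 + I*√2/3 (t = -7/3 + √(-2 + 0)/3 = -7/3 + √(-2)/3 = -7/3 + (I*√2)/3 = -7/3 + I*√2/3 ≈ -2.3333 + 0.4714*I)
x(I) = -2 + I (x(I) = I - 2 = -2 + I)
A = 140/3 - 20*I*√2/3 (A = (-2*10)*(-7/3 + I*√2/3) = -20*(-7/3 + I*√2/3) = 140/3 - 20*I*√2/3 ≈ 46.667 - 9.4281*I)
(A - 1182) + x(6*(-1) - 5) = ((140/3 - 20*I*√2/3) - 1182) + (-2 + (6*(-1) - 5)) = (-3406/3 - 20*I*√2/3) + (-2 + (-6 - 5)) = (-3406/3 - 20*I*√2/3) + (-2 - 11) = (-3406/3 - 20*I*√2/3) - 13 = -3445/3 - 20*I*√2/3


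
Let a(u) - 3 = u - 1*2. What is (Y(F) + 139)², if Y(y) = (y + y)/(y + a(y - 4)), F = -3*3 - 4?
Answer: 16459249/841 ≈ 19571.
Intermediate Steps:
F = -13 (F = -9 - 4 = -13)
a(u) = 1 + u (a(u) = 3 + (u - 1*2) = 3 + (u - 2) = 3 + (-2 + u) = 1 + u)
Y(y) = 2*y/(-3 + 2*y) (Y(y) = (y + y)/(y + (1 + (y - 4))) = (2*y)/(y + (1 + (-4 + y))) = (2*y)/(y + (-3 + y)) = (2*y)/(-3 + 2*y) = 2*y/(-3 + 2*y))
(Y(F) + 139)² = (2*(-13)/(-3 + 2*(-13)) + 139)² = (2*(-13)/(-3 - 26) + 139)² = (2*(-13)/(-29) + 139)² = (2*(-13)*(-1/29) + 139)² = (26/29 + 139)² = (4057/29)² = 16459249/841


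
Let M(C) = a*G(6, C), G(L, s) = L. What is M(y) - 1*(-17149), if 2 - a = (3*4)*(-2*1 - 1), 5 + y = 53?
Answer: 17377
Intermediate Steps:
y = 48 (y = -5 + 53 = 48)
a = 38 (a = 2 - 3*4*(-2*1 - 1) = 2 - 12*(-2 - 1) = 2 - 12*(-3) = 2 - 1*(-36) = 2 + 36 = 38)
M(C) = 228 (M(C) = 38*6 = 228)
M(y) - 1*(-17149) = 228 - 1*(-17149) = 228 + 17149 = 17377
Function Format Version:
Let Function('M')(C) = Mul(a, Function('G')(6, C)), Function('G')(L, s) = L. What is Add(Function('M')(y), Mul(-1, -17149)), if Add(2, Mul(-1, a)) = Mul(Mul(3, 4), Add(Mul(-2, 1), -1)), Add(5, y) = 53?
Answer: 17377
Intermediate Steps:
y = 48 (y = Add(-5, 53) = 48)
a = 38 (a = Add(2, Mul(-1, Mul(Mul(3, 4), Add(Mul(-2, 1), -1)))) = Add(2, Mul(-1, Mul(12, Add(-2, -1)))) = Add(2, Mul(-1, Mul(12, -3))) = Add(2, Mul(-1, -36)) = Add(2, 36) = 38)
Function('M')(C) = 228 (Function('M')(C) = Mul(38, 6) = 228)
Add(Function('M')(y), Mul(-1, -17149)) = Add(228, Mul(-1, -17149)) = Add(228, 17149) = 17377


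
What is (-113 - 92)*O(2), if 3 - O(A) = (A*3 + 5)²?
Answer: 24190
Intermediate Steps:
O(A) = 3 - (5 + 3*A)² (O(A) = 3 - (A*3 + 5)² = 3 - (3*A + 5)² = 3 - (5 + 3*A)²)
(-113 - 92)*O(2) = (-113 - 92)*(3 - (5 + 3*2)²) = -205*(3 - (5 + 6)²) = -205*(3 - 1*11²) = -205*(3 - 1*121) = -205*(3 - 121) = -205*(-118) = 24190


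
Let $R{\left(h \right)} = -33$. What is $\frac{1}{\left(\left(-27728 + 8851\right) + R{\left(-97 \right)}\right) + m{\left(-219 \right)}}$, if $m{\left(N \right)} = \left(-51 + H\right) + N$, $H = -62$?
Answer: $- \frac{1}{19242} \approx -5.197 \cdot 10^{-5}$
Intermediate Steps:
$m{\left(N \right)} = -113 + N$ ($m{\left(N \right)} = \left(-51 - 62\right) + N = -113 + N$)
$\frac{1}{\left(\left(-27728 + 8851\right) + R{\left(-97 \right)}\right) + m{\left(-219 \right)}} = \frac{1}{\left(\left(-27728 + 8851\right) - 33\right) - 332} = \frac{1}{\left(-18877 - 33\right) - 332} = \frac{1}{-18910 - 332} = \frac{1}{-19242} = - \frac{1}{19242}$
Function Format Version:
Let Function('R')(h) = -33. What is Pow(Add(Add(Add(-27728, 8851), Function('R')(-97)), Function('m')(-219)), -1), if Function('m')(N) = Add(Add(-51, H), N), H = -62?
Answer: Rational(-1, 19242) ≈ -5.1970e-5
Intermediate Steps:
Function('m')(N) = Add(-113, N) (Function('m')(N) = Add(Add(-51, -62), N) = Add(-113, N))
Pow(Add(Add(Add(-27728, 8851), Function('R')(-97)), Function('m')(-219)), -1) = Pow(Add(Add(Add(-27728, 8851), -33), Add(-113, -219)), -1) = Pow(Add(Add(-18877, -33), -332), -1) = Pow(Add(-18910, -332), -1) = Pow(-19242, -1) = Rational(-1, 19242)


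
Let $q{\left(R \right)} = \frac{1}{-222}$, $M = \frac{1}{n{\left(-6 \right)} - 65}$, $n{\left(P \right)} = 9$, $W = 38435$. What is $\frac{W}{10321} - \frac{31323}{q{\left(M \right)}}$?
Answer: $\frac{71769238061}{10321} \approx 6.9537 \cdot 10^{6}$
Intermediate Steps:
$M = - \frac{1}{56}$ ($M = \frac{1}{9 - 65} = \frac{1}{-56} = - \frac{1}{56} \approx -0.017857$)
$q{\left(R \right)} = - \frac{1}{222}$
$\frac{W}{10321} - \frac{31323}{q{\left(M \right)}} = \frac{38435}{10321} - \frac{31323}{- \frac{1}{222}} = 38435 \cdot \frac{1}{10321} - -6953706 = \frac{38435}{10321} + 6953706 = \frac{71769238061}{10321}$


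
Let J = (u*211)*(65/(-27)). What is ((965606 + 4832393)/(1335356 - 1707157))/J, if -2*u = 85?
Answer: -313091946/433436310775 ≈ -0.00072235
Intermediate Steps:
u = -85/2 (u = -½*85 = -85/2 ≈ -42.500)
J = 1165775/54 (J = (-85/2*211)*(65/(-27)) = -1165775*(-1)/(2*27) = -17935/2*(-65/27) = 1165775/54 ≈ 21588.)
((965606 + 4832393)/(1335356 - 1707157))/J = ((965606 + 4832393)/(1335356 - 1707157))/(1165775/54) = (5797999/(-371801))*(54/1165775) = (5797999*(-1/371801))*(54/1165775) = -5797999/371801*54/1165775 = -313091946/433436310775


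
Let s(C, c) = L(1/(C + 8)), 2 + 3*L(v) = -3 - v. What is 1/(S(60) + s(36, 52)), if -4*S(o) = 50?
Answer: -132/1871 ≈ -0.070550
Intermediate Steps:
S(o) = -25/2 (S(o) = -¼*50 = -25/2)
L(v) = -5/3 - v/3 (L(v) = -⅔ + (-3 - v)/3 = -⅔ + (-1 - v/3) = -5/3 - v/3)
s(C, c) = -5/3 - 1/(3*(8 + C)) (s(C, c) = -5/3 - 1/(3*(C + 8)) = -5/3 - 1/(3*(8 + C)))
1/(S(60) + s(36, 52)) = 1/(-25/2 + (-41 - 5*36)/(3*(8 + 36))) = 1/(-25/2 + (⅓)*(-41 - 180)/44) = 1/(-25/2 + (⅓)*(1/44)*(-221)) = 1/(-25/2 - 221/132) = 1/(-1871/132) = -132/1871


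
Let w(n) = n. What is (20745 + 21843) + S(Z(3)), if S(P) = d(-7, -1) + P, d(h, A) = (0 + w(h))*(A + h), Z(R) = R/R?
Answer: 42645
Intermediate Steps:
Z(R) = 1
d(h, A) = h*(A + h) (d(h, A) = (0 + h)*(A + h) = h*(A + h))
S(P) = 56 + P (S(P) = -7*(-1 - 7) + P = -7*(-8) + P = 56 + P)
(20745 + 21843) + S(Z(3)) = (20745 + 21843) + (56 + 1) = 42588 + 57 = 42645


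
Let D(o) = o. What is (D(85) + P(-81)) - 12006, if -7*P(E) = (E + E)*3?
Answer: -82961/7 ≈ -11852.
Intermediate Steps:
P(E) = -6*E/7 (P(E) = -(E + E)*3/7 = -2*E*3/7 = -6*E/7)
(D(85) + P(-81)) - 12006 = (85 - 6/7*(-81)) - 12006 = (85 + 486/7) - 12006 = 1081/7 - 12006 = -82961/7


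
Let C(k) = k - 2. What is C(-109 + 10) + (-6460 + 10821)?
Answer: 4260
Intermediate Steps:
C(k) = -2 + k
C(-109 + 10) + (-6460 + 10821) = (-2 + (-109 + 10)) + (-6460 + 10821) = (-2 - 99) + 4361 = -101 + 4361 = 4260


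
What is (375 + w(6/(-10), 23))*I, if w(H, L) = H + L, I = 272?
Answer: 540464/5 ≈ 1.0809e+5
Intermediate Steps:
(375 + w(6/(-10), 23))*I = (375 + (6/(-10) + 23))*272 = (375 + (6*(-1/10) + 23))*272 = (375 + (-3/5 + 23))*272 = (375 + 112/5)*272 = (1987/5)*272 = 540464/5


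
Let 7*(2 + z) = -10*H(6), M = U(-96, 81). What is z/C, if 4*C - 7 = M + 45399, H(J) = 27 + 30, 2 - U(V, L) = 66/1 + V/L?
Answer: -31536/4284931 ≈ -0.0073597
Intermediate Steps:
U(V, L) = -64 - V/L (U(V, L) = 2 - (66/1 + V/L) = 2 - (66*1 + V/L) = 2 - (66 + V/L) = 2 + (-66 - V/L) = -64 - V/L)
M = -1696/27 (M = -64 - 1*(-96)/81 = -64 - 1*(-96)*1/81 = -64 + 32/27 = -1696/27 ≈ -62.815)
H(J) = 57
z = -584/7 (z = -2 + (-10*57)/7 = -2 + (1/7)*(-570) = -2 - 570/7 = -584/7 ≈ -83.429)
C = 612133/54 (C = 7/4 + (-1696/27 + 45399)/4 = 7/4 + (1/4)*(1224077/27) = 7/4 + 1224077/108 = 612133/54 ≈ 11336.)
z/C = -584/(7*612133/54) = -584/7*54/612133 = -31536/4284931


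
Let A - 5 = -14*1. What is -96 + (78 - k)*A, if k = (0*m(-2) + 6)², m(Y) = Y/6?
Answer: -474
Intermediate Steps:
m(Y) = Y/6 (m(Y) = Y*(⅙) = Y/6)
A = -9 (A = 5 - 14*1 = 5 - 14 = -9)
k = 36 (k = (0*((⅙)*(-2)) + 6)² = (0*(-⅓) + 6)² = (0 + 6)² = 6² = 36)
-96 + (78 - k)*A = -96 + (78 - 1*36)*(-9) = -96 + (78 - 36)*(-9) = -96 + 42*(-9) = -96 - 378 = -474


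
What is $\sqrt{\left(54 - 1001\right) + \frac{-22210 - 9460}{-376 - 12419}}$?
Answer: $\frac{i \sqrt{6185202801}}{2559} \approx 30.733 i$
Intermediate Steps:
$\sqrt{\left(54 - 1001\right) + \frac{-22210 - 9460}{-376 - 12419}} = \sqrt{\left(54 - 1001\right) - \frac{31670}{-12795}} = \sqrt{-947 - - \frac{6334}{2559}} = \sqrt{-947 + \frac{6334}{2559}} = \sqrt{- \frac{2417039}{2559}} = \frac{i \sqrt{6185202801}}{2559}$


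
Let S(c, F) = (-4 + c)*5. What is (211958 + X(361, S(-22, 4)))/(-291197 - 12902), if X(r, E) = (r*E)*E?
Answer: -6312858/304099 ≈ -20.759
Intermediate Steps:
S(c, F) = -20 + 5*c
X(r, E) = r*E² (X(r, E) = (E*r)*E = r*E²)
(211958 + X(361, S(-22, 4)))/(-291197 - 12902) = (211958 + 361*(-20 + 5*(-22))²)/(-291197 - 12902) = (211958 + 361*(-20 - 110)²)/(-304099) = (211958 + 361*(-130)²)*(-1/304099) = (211958 + 361*16900)*(-1/304099) = (211958 + 6100900)*(-1/304099) = 6312858*(-1/304099) = -6312858/304099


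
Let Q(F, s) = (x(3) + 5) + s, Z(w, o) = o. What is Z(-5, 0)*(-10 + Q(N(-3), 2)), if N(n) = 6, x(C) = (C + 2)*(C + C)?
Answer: 0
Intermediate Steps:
x(C) = 2*C*(2 + C) (x(C) = (2 + C)*(2*C) = 2*C*(2 + C))
Q(F, s) = 35 + s (Q(F, s) = (2*3*(2 + 3) + 5) + s = (2*3*5 + 5) + s = (30 + 5) + s = 35 + s)
Z(-5, 0)*(-10 + Q(N(-3), 2)) = 0*(-10 + (35 + 2)) = 0*(-10 + 37) = 0*27 = 0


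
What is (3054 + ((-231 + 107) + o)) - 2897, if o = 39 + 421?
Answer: 493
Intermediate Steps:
o = 460
(3054 + ((-231 + 107) + o)) - 2897 = (3054 + ((-231 + 107) + 460)) - 2897 = (3054 + (-124 + 460)) - 2897 = (3054 + 336) - 2897 = 3390 - 2897 = 493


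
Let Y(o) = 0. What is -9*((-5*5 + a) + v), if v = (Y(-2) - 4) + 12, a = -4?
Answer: 189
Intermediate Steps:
v = 8 (v = (0 - 4) + 12 = -4 + 12 = 8)
-9*((-5*5 + a) + v) = -9*((-5*5 - 4) + 8) = -9*((-25 - 4) + 8) = -9*(-29 + 8) = -9*(-21) = 189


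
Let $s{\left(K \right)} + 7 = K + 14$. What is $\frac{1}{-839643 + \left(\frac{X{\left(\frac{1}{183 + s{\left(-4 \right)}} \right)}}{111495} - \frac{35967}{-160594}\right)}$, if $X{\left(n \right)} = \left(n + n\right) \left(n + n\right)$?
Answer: $- \frac{154864047031470}{130030478357937793031} \approx -1.191 \cdot 10^{-6}$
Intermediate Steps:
$s{\left(K \right)} = 7 + K$ ($s{\left(K \right)} = -7 + \left(K + 14\right) = -7 + \left(14 + K\right) = 7 + K$)
$X{\left(n \right)} = 4 n^{2}$ ($X{\left(n \right)} = 2 n 2 n = 4 n^{2}$)
$\frac{1}{-839643 + \left(\frac{X{\left(\frac{1}{183 + s{\left(-4 \right)}} \right)}}{111495} - \frac{35967}{-160594}\right)} = \frac{1}{-839643 + \left(\frac{4 \left(\frac{1}{183 + \left(7 - 4\right)}\right)^{2}}{111495} - \frac{35967}{-160594}\right)} = \frac{1}{-839643 + \left(4 \left(\frac{1}{183 + 3}\right)^{2} \cdot \frac{1}{111495} - - \frac{35967}{160594}\right)} = \frac{1}{-839643 + \left(4 \left(\frac{1}{186}\right)^{2} \cdot \frac{1}{111495} + \frac{35967}{160594}\right)} = \frac{1}{-839643 + \left(\frac{4}{34596} \cdot \frac{1}{111495} + \frac{35967}{160594}\right)} = \frac{1}{-839643 + \left(4 \cdot \frac{1}{34596} \cdot \frac{1}{111495} + \frac{35967}{160594}\right)} = \frac{1}{-839643 + \left(\frac{1}{8649} \cdot \frac{1}{111495} + \frac{35967}{160594}\right)} = \frac{1}{-839643 + \left(\frac{1}{964320255} + \frac{35967}{160594}\right)} = \frac{1}{-839643 + \frac{34683706772179}{154864047031470}} = \frac{1}{- \frac{130030478357937793031}{154864047031470}} = - \frac{154864047031470}{130030478357937793031}$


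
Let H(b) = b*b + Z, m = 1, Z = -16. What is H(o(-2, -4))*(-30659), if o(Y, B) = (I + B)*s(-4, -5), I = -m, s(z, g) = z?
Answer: -11773056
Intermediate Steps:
I = -1 (I = -1*1 = -1)
o(Y, B) = 4 - 4*B (o(Y, B) = (-1 + B)*(-4) = 4 - 4*B)
H(b) = -16 + b**2 (H(b) = b*b - 16 = b**2 - 16 = -16 + b**2)
H(o(-2, -4))*(-30659) = (-16 + (4 - 4*(-4))**2)*(-30659) = (-16 + (4 + 16)**2)*(-30659) = (-16 + 20**2)*(-30659) = (-16 + 400)*(-30659) = 384*(-30659) = -11773056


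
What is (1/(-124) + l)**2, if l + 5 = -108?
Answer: 196364169/15376 ≈ 12771.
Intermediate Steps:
l = -113 (l = -5 - 108 = -113)
(1/(-124) + l)**2 = (1/(-124) - 113)**2 = (-1/124 - 113)**2 = (-14013/124)**2 = 196364169/15376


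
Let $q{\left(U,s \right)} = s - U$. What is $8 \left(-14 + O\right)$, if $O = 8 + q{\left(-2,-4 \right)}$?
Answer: $-64$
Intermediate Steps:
$O = 6$ ($O = 8 - 2 = 6$)
$8 \left(-14 + O\right) = 8 \left(-14 + 6\right) = 8 \left(-8\right) = -64$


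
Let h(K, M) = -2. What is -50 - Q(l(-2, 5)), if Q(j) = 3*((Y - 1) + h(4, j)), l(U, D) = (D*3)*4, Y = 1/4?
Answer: -167/4 ≈ -41.750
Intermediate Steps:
Y = 1/4 ≈ 0.25000
l(U, D) = 12*D (l(U, D) = (3*D)*4 = 12*D)
Q(j) = -33/4 (Q(j) = 3*((1/4 - 1) - 2) = 3*(-3/4 - 2) = 3*(-11/4) = -33/4)
-50 - Q(l(-2, 5)) = -50 - 1*(-33/4) = -50 + 33/4 = -167/4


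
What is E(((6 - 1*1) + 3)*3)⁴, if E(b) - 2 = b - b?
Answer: 16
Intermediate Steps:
E(b) = 2 (E(b) = 2 + (b - b) = 2 + 0 = 2)
E(((6 - 1*1) + 3)*3)⁴ = 2⁴ = 16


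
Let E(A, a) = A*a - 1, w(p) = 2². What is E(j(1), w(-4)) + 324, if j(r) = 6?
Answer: 347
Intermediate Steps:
w(p) = 4
E(A, a) = -1 + A*a
E(j(1), w(-4)) + 324 = (-1 + 6*4) + 324 = (-1 + 24) + 324 = 23 + 324 = 347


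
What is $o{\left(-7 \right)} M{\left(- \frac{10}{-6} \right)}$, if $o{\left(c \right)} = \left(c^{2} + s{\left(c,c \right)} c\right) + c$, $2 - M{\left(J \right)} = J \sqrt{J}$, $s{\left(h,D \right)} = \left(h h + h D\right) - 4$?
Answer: $-1232 + \frac{3080 \sqrt{15}}{9} \approx 93.421$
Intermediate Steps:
$s{\left(h,D \right)} = -4 + h^{2} + D h$ ($s{\left(h,D \right)} = \left(h^{2} + D h\right) - 4 = -4 + h^{2} + D h$)
$M{\left(J \right)} = 2 - J^{\frac{3}{2}}$ ($M{\left(J \right)} = 2 - J \sqrt{J} = 2 - J^{\frac{3}{2}}$)
$o{\left(c \right)} = c + c^{2} + c \left(-4 + 2 c^{2}\right)$ ($o{\left(c \right)} = \left(c^{2} + \left(-4 + c^{2} + c c\right) c\right) + c = \left(c^{2} + \left(-4 + c^{2} + c^{2}\right) c\right) + c = \left(c^{2} + \left(-4 + 2 c^{2}\right) c\right) + c = \left(c^{2} + c \left(-4 + 2 c^{2}\right)\right) + c = c + c^{2} + c \left(-4 + 2 c^{2}\right)$)
$o{\left(-7 \right)} M{\left(- \frac{10}{-6} \right)} = - 7 \left(-3 - 7 + 2 \left(-7\right)^{2}\right) \left(2 - \left(- \frac{10}{-6}\right)^{\frac{3}{2}}\right) = - 7 \left(-3 - 7 + 2 \cdot 49\right) \left(2 - \left(\left(-10\right) \left(- \frac{1}{6}\right)\right)^{\frac{3}{2}}\right) = - 7 \left(-3 - 7 + 98\right) \left(2 - \left(\frac{5}{3}\right)^{\frac{3}{2}}\right) = \left(-7\right) 88 \left(2 - \frac{5 \sqrt{15}}{9}\right) = - 616 \left(2 - \frac{5 \sqrt{15}}{9}\right) = -1232 + \frac{3080 \sqrt{15}}{9}$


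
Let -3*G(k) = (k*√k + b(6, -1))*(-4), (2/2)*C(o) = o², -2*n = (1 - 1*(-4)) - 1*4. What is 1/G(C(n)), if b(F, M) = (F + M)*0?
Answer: 6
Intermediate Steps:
b(F, M) = 0
n = -½ (n = -((1 - 1*(-4)) - 1*4)/2 = -((1 + 4) - 4)/2 = -(5 - 4)/2 = -½*1 = -½ ≈ -0.50000)
C(o) = o²
G(k) = 4*k^(3/2)/3 (G(k) = -(k*√k + 0)*(-4)/3 = -(k^(3/2) + 0)*(-4)/3 = -k^(3/2)*(-4)/3 = -(-4)*k^(3/2)/3 = 4*k^(3/2)/3)
1/G(C(n)) = 1/(4*((-½)²)^(3/2)/3) = 1/(4*(¼)^(3/2)/3) = 1/((4/3)*(⅛)) = 1/(⅙) = 6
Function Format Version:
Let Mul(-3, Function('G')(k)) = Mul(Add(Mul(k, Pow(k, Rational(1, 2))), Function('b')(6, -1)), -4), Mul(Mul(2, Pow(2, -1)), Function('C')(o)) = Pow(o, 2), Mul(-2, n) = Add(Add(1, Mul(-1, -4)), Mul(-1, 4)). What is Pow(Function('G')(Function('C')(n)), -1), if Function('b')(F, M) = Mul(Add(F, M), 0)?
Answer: 6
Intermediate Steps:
Function('b')(F, M) = 0
n = Rational(-1, 2) (n = Mul(Rational(-1, 2), Add(Add(1, Mul(-1, -4)), Mul(-1, 4))) = Mul(Rational(-1, 2), Add(Add(1, 4), -4)) = Mul(Rational(-1, 2), Add(5, -4)) = Mul(Rational(-1, 2), 1) = Rational(-1, 2) ≈ -0.50000)
Function('C')(o) = Pow(o, 2)
Function('G')(k) = Mul(Rational(4, 3), Pow(k, Rational(3, 2))) (Function('G')(k) = Mul(Rational(-1, 3), Mul(Add(Mul(k, Pow(k, Rational(1, 2))), 0), -4)) = Mul(Rational(-1, 3), Mul(Add(Pow(k, Rational(3, 2)), 0), -4)) = Mul(Rational(-1, 3), Mul(Pow(k, Rational(3, 2)), -4)) = Mul(Rational(-1, 3), Mul(-4, Pow(k, Rational(3, 2)))) = Mul(Rational(4, 3), Pow(k, Rational(3, 2))))
Pow(Function('G')(Function('C')(n)), -1) = Pow(Mul(Rational(4, 3), Pow(Pow(Rational(-1, 2), 2), Rational(3, 2))), -1) = Pow(Mul(Rational(4, 3), Pow(Rational(1, 4), Rational(3, 2))), -1) = Pow(Mul(Rational(4, 3), Rational(1, 8)), -1) = Pow(Rational(1, 6), -1) = 6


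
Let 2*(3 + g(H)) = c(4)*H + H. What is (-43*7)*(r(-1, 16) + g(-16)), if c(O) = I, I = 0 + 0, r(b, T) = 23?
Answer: -3612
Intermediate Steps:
I = 0
c(O) = 0
g(H) = -3 + H/2 (g(H) = -3 + (0*H + H)/2 = -3 + (0 + H)/2 = -3 + H/2)
(-43*7)*(r(-1, 16) + g(-16)) = (-43*7)*(23 + (-3 + (1/2)*(-16))) = -301*(23 + (-3 - 8)) = -301*(23 - 11) = -301*12 = -3612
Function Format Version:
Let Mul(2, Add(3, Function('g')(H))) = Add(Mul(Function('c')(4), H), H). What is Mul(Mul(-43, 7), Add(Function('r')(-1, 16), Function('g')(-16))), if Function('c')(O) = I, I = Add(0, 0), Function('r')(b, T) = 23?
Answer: -3612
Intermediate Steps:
I = 0
Function('c')(O) = 0
Function('g')(H) = Add(-3, Mul(Rational(1, 2), H)) (Function('g')(H) = Add(-3, Mul(Rational(1, 2), Add(Mul(0, H), H))) = Add(-3, Mul(Rational(1, 2), Add(0, H))) = Add(-3, Mul(Rational(1, 2), H)))
Mul(Mul(-43, 7), Add(Function('r')(-1, 16), Function('g')(-16))) = Mul(Mul(-43, 7), Add(23, Add(-3, Mul(Rational(1, 2), -16)))) = Mul(-301, Add(23, Add(-3, -8))) = Mul(-301, Add(23, -11)) = Mul(-301, 12) = -3612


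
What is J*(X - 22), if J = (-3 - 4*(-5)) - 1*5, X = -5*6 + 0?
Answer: -624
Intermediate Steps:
X = -30 (X = -30 + 0 = -30)
J = 12 (J = (-3 + 20) - 5 = 17 - 5 = 12)
J*(X - 22) = 12*(-30 - 22) = 12*(-52) = -624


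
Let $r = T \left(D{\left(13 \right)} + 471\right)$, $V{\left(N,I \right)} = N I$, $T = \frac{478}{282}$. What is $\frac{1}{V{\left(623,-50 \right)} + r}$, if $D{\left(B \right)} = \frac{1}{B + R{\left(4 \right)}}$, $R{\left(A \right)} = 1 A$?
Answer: $- \frac{2397}{72752638} \approx -3.2947 \cdot 10^{-5}$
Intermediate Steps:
$R{\left(A \right)} = A$
$T = \frac{239}{141}$ ($T = 478 \cdot \frac{1}{282} = \frac{239}{141} \approx 1.695$)
$V{\left(N,I \right)} = I N$
$D{\left(B \right)} = \frac{1}{4 + B}$ ($D{\left(B \right)} = \frac{1}{B + 4} = \frac{1}{4 + B}$)
$r = \frac{1913912}{2397}$ ($r = \frac{239 \left(\frac{1}{4 + 13} + 471\right)}{141} = \frac{239 \left(\frac{1}{17} + 471\right)}{141} = \frac{239}{141} \cdot \frac{8008}{17} = \frac{1913912}{2397} \approx 798.46$)
$\frac{1}{V{\left(623,-50 \right)} + r} = \frac{1}{\left(-50\right) 623 + \frac{1913912}{2397}} = \frac{1}{-31150 + \frac{1913912}{2397}} = \frac{1}{- \frac{72752638}{2397}} = - \frac{2397}{72752638}$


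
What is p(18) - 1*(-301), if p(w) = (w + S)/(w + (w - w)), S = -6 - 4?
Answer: 2713/9 ≈ 301.44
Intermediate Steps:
S = -10
p(w) = (-10 + w)/w (p(w) = (w - 10)/(w + (w - w)) = (-10 + w)/(w + 0) = (-10 + w)/w)
p(18) - 1*(-301) = (-10 + 18)/18 - 1*(-301) = (1/18)*8 + 301 = 4/9 + 301 = 2713/9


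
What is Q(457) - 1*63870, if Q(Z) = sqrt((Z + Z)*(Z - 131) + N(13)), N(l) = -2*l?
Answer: -63870 + sqrt(297938) ≈ -63324.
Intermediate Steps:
Q(Z) = sqrt(-26 + 2*Z*(-131 + Z)) (Q(Z) = sqrt((Z + Z)*(Z - 131) - 2*13) = sqrt((2*Z)*(-131 + Z) - 26) = sqrt(2*Z*(-131 + Z) - 26) = sqrt(-26 + 2*Z*(-131 + Z)))
Q(457) - 1*63870 = sqrt(-26 - 262*457 + 2*457**2) - 1*63870 = sqrt(-26 - 119734 + 2*208849) - 63870 = sqrt(-26 - 119734 + 417698) - 63870 = sqrt(297938) - 63870 = -63870 + sqrt(297938)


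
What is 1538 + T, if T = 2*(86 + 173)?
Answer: 2056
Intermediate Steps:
T = 518 (T = 2*259 = 518)
1538 + T = 1538 + 518 = 2056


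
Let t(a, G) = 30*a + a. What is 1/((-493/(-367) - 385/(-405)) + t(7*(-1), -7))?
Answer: -29727/6382567 ≈ -0.0046575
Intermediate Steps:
t(a, G) = 31*a
1/((-493/(-367) - 385/(-405)) + t(7*(-1), -7)) = 1/((-493/(-367) - 385/(-405)) + 31*(7*(-1))) = 1/((-493*(-1/367) - 385*(-1/405)) + 31*(-7)) = 1/((493/367 + 77/81) - 217) = 1/(68192/29727 - 217) = 1/(-6382567/29727) = -29727/6382567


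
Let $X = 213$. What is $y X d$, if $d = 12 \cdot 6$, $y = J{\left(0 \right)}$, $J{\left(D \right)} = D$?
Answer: $0$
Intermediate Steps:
$y = 0$
$d = 72$
$y X d = 0 \cdot 213 \cdot 72 = 0 \cdot 72 = 0$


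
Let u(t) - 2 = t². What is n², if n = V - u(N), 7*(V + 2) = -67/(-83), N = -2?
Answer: 20985561/337561 ≈ 62.168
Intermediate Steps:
u(t) = 2 + t²
V = -1095/581 (V = -2 + (-67/(-83))/7 = -2 + (-67*(-1/83))/7 = -2 + (⅐)*(67/83) = -2 + 67/581 = -1095/581 ≈ -1.8847)
n = -4581/581 (n = -1095/581 - (2 + (-2)²) = -1095/581 - (2 + 4) = -1095/581 - 1*6 = -1095/581 - 6 = -4581/581 ≈ -7.8847)
n² = (-4581/581)² = 20985561/337561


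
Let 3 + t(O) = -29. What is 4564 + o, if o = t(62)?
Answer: 4532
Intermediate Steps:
t(O) = -32 (t(O) = -3 - 29 = -32)
o = -32
4564 + o = 4564 - 32 = 4532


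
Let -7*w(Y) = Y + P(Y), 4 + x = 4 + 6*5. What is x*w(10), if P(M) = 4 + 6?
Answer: -600/7 ≈ -85.714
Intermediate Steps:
P(M) = 10
x = 30 (x = -4 + (4 + 6*5) = -4 + (4 + 30) = -4 + 34 = 30)
w(Y) = -10/7 - Y/7 (w(Y) = -(Y + 10)/7 = -(10 + Y)/7 = -10/7 - Y/7)
x*w(10) = 30*(-10/7 - ⅐*10) = 30*(-10/7 - 10/7) = 30*(-20/7) = -600/7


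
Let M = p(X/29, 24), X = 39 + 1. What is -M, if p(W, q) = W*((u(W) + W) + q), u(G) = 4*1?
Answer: -34080/841 ≈ -40.523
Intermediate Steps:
X = 40
u(G) = 4
p(W, q) = W*(4 + W + q) (p(W, q) = W*((4 + W) + q) = W*(4 + W + q))
M = 34080/841 (M = (40/29)*(4 + 40/29 + 24) = (40*(1/29))*(4 + 40*(1/29) + 24) = 40*(4 + 40/29 + 24)/29 = (40/29)*(852/29) = 34080/841 ≈ 40.523)
-M = -1*34080/841 = -34080/841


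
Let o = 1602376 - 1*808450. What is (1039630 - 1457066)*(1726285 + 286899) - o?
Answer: -840376270150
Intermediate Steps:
o = 793926 (o = 1602376 - 808450 = 793926)
(1039630 - 1457066)*(1726285 + 286899) - o = (1039630 - 1457066)*(1726285 + 286899) - 1*793926 = -417436*2013184 - 793926 = -840375476224 - 793926 = -840376270150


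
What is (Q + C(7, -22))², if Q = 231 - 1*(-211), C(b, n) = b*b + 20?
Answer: 261121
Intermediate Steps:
C(b, n) = 20 + b² (C(b, n) = b² + 20 = 20 + b²)
Q = 442 (Q = 231 + 211 = 442)
(Q + C(7, -22))² = (442 + (20 + 7²))² = (442 + (20 + 49))² = (442 + 69)² = 511² = 261121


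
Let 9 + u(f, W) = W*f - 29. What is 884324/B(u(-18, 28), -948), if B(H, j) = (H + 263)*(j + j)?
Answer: 221081/132246 ≈ 1.6717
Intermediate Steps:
u(f, W) = -38 + W*f (u(f, W) = -9 + (W*f - 29) = -9 + (-29 + W*f) = -38 + W*f)
B(H, j) = 2*j*(263 + H) (B(H, j) = (263 + H)*(2*j) = 2*j*(263 + H))
884324/B(u(-18, 28), -948) = 884324/((2*(-948)*(263 + (-38 + 28*(-18))))) = 884324/((2*(-948)*(263 + (-38 - 504)))) = 884324/((2*(-948)*(263 - 542))) = 884324/((2*(-948)*(-279))) = 884324/528984 = 884324*(1/528984) = 221081/132246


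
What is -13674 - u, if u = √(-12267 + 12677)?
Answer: -13674 - √410 ≈ -13694.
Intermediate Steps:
u = √410 ≈ 20.248
-13674 - u = -13674 - √410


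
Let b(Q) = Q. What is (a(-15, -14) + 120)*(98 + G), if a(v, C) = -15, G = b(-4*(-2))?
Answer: 11130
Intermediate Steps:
G = 8 (G = -4*(-2) = 8)
(a(-15, -14) + 120)*(98 + G) = (-15 + 120)*(98 + 8) = 105*106 = 11130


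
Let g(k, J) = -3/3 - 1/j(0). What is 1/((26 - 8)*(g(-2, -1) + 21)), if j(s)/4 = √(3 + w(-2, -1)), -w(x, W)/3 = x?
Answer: 2/717 ≈ 0.0027894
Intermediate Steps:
w(x, W) = -3*x
j(s) = 12 (j(s) = 4*√(3 - 3*(-2)) = 4*√(3 + 6) = 4*√9 = 4*3 = 12)
g(k, J) = -13/12 (g(k, J) = -3/3 - 1/12 = -3*⅓ - 1*1/12 = -1 - 1/12 = -13/12)
1/((26 - 8)*(g(-2, -1) + 21)) = 1/((26 - 8)*(-13/12 + 21)) = 1/(18*(239/12)) = 1/(717/2) = 2/717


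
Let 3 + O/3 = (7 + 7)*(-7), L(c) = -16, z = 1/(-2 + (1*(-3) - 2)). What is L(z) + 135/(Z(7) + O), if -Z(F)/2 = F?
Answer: -5207/317 ≈ -16.426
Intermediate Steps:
z = -1/7 (z = 1/(-2 + (-3 - 2)) = 1/(-2 - 5) = 1/(-7) = -1/7 ≈ -0.14286)
Z(F) = -2*F
O = -303 (O = -9 + 3*((7 + 7)*(-7)) = -9 + 3*(14*(-7)) = -9 + 3*(-98) = -9 - 294 = -303)
L(z) + 135/(Z(7) + O) = -16 + 135/(-2*7 - 303) = -16 + 135/(-14 - 303) = -16 + 135/(-317) = -16 - 1/317*135 = -16 - 135/317 = -5207/317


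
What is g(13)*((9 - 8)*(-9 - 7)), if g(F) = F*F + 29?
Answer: -3168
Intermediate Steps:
g(F) = 29 + F² (g(F) = F² + 29 = 29 + F²)
g(13)*((9 - 8)*(-9 - 7)) = (29 + 13²)*((9 - 8)*(-9 - 7)) = (29 + 169)*(1*(-16)) = 198*(-16) = -3168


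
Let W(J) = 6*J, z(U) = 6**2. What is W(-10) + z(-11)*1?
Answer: -24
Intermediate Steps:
z(U) = 36
W(-10) + z(-11)*1 = 6*(-10) + 36*1 = -60 + 36 = -24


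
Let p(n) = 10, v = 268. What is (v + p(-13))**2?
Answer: 77284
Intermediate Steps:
(v + p(-13))**2 = (268 + 10)**2 = 278**2 = 77284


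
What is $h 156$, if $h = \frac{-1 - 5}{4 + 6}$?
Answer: $- \frac{468}{5} \approx -93.6$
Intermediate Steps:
$h = - \frac{3}{5}$ ($h = - \frac{6}{10} = \left(-6\right) \frac{1}{10} = - \frac{3}{5} \approx -0.6$)
$h 156 = \left(- \frac{3}{5}\right) 156 = - \frac{468}{5}$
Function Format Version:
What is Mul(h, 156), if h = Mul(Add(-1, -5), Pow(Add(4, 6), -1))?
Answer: Rational(-468, 5) ≈ -93.600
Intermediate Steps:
h = Rational(-3, 5) (h = Mul(-6, Pow(10, -1)) = Mul(-6, Rational(1, 10)) = Rational(-3, 5) ≈ -0.60000)
Mul(h, 156) = Mul(Rational(-3, 5), 156) = Rational(-468, 5)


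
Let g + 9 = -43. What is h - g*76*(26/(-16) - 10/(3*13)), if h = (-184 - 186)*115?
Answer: -149956/3 ≈ -49985.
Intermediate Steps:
g = -52 (g = -9 - 43 = -52)
h = -42550 (h = -370*115 = -42550)
h - g*76*(26/(-16) - 10/(3*13)) = -42550 - (-52*76)*(26/(-16) - 10/(3*13)) = -42550 - (-3952)*(26*(-1/16) - 10/39) = -42550 - (-3952)*(-13/8 - 10*1/39) = -42550 - (-3952)*(-13/8 - 10/39) = -42550 - (-3952)*(-587)/312 = -42550 - 1*22306/3 = -42550 - 22306/3 = -149956/3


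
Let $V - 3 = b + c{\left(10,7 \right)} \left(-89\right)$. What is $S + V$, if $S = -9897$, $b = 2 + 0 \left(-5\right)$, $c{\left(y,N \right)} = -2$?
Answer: $-9714$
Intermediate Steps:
$b = 2$ ($b = 2 + 0 = 2$)
$V = 183$ ($V = 3 + \left(2 - -178\right) = 3 + \left(2 + 178\right) = 3 + 180 = 183$)
$S + V = -9897 + 183 = -9714$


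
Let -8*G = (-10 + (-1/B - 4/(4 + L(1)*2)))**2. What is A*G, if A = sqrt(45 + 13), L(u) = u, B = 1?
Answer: -1225*sqrt(58)/72 ≈ -129.57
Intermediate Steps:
A = sqrt(58) ≈ 7.6158
G = -1225/72 (G = -(-10 + (-1/1 - 4/(4 + 1*2)))**2/8 = -(-10 + (-1*1 - 4/(4 + 2)))**2/8 = -(-10 + (-1 - 4/6))**2/8 = -(-10 + (-1 - 4*1/6))**2/8 = -(-10 + (-1 - 2/3))**2/8 = -(-10 - 5/3)**2/8 = -(-35/3)**2/8 = -1/8*1225/9 = -1225/72 ≈ -17.014)
A*G = sqrt(58)*(-1225/72) = -1225*sqrt(58)/72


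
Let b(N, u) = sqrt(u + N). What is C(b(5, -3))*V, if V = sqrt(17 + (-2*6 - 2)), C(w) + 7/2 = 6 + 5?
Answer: 15*sqrt(3)/2 ≈ 12.990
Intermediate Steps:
b(N, u) = sqrt(N + u)
C(w) = 15/2 (C(w) = -7/2 + (6 + 5) = -7/2 + 11 = 15/2)
V = sqrt(3) (V = sqrt(17 + (-12 - 2)) = sqrt(17 - 14) = sqrt(3) ≈ 1.7320)
C(b(5, -3))*V = 15*sqrt(3)/2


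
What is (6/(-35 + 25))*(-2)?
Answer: 6/5 ≈ 1.2000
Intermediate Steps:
(6/(-35 + 25))*(-2) = (6/(-10))*(-2) = (6*(-⅒))*(-2) = -⅗*(-2) = 6/5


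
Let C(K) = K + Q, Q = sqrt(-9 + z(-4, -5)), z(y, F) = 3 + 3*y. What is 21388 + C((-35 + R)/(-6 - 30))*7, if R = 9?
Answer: 385075/18 + 21*I*sqrt(2) ≈ 21393.0 + 29.698*I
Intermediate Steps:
Q = 3*I*sqrt(2) (Q = sqrt(-9 + (3 + 3*(-4))) = sqrt(-9 + (3 - 12)) = sqrt(-9 - 9) = sqrt(-18) = 3*I*sqrt(2) ≈ 4.2426*I)
C(K) = K + 3*I*sqrt(2)
21388 + C((-35 + R)/(-6 - 30))*7 = 21388 + ((-35 + 9)/(-6 - 30) + 3*I*sqrt(2))*7 = 21388 + (-26/(-36) + 3*I*sqrt(2))*7 = 21388 + (-26*(-1/36) + 3*I*sqrt(2))*7 = 21388 + (13/18 + 3*I*sqrt(2))*7 = 21388 + (91/18 + 21*I*sqrt(2)) = 385075/18 + 21*I*sqrt(2)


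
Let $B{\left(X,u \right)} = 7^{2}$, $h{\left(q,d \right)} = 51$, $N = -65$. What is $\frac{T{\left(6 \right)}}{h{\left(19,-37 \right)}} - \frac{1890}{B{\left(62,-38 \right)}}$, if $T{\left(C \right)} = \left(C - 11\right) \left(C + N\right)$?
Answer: $- \frac{11705}{357} \approx -32.787$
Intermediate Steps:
$B{\left(X,u \right)} = 49$
$T{\left(C \right)} = \left(-65 + C\right) \left(-11 + C\right)$ ($T{\left(C \right)} = \left(C - 11\right) \left(C - 65\right) = \left(-11 + C\right) \left(-65 + C\right) = \left(-65 + C\right) \left(-11 + C\right)$)
$\frac{T{\left(6 \right)}}{h{\left(19,-37 \right)}} - \frac{1890}{B{\left(62,-38 \right)}} = \frac{715 + 6^{2} - 456}{51} - \frac{1890}{49} = \left(715 + 36 - 456\right) \frac{1}{51} - \frac{270}{7} = 295 \cdot \frac{1}{51} - \frac{270}{7} = \frac{295}{51} - \frac{270}{7} = - \frac{11705}{357}$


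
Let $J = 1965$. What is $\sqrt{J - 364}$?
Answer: $\sqrt{1601} \approx 40.013$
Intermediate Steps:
$\sqrt{J - 364} = \sqrt{1965 - 364} = \sqrt{1601}$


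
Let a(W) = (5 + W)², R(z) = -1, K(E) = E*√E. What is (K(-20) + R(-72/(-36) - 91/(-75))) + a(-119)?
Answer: 12995 - 40*I*√5 ≈ 12995.0 - 89.443*I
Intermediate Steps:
K(E) = E^(3/2)
(K(-20) + R(-72/(-36) - 91/(-75))) + a(-119) = ((-20)^(3/2) - 1) + (5 - 119)² = (-40*I*√5 - 1) + (-114)² = (-1 - 40*I*√5) + 12996 = 12995 - 40*I*√5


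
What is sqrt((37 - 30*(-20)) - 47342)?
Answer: I*sqrt(46705) ≈ 216.11*I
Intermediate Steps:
sqrt((37 - 30*(-20)) - 47342) = sqrt((37 + 600) - 47342) = sqrt(637 - 47342) = sqrt(-46705) = I*sqrt(46705)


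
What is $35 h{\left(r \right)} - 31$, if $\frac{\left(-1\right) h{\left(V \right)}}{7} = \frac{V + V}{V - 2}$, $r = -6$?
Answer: $- \frac{797}{2} \approx -398.5$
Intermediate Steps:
$h{\left(V \right)} = - \frac{14 V}{-2 + V}$ ($h{\left(V \right)} = - 7 \frac{V + V}{V - 2} = - 7 \frac{2 V}{-2 + V} = - \frac{14 V}{-2 + V}$)
$35 h{\left(r \right)} - 31 = 35 \left(\left(-14\right) \left(-6\right) \frac{1}{-2 - 6}\right) - 31 = 35 \left(\left(-14\right) \left(-6\right) \frac{1}{-8}\right) - 31 = 35 \left(\left(-14\right) \left(-6\right) \left(- \frac{1}{8}\right)\right) - 31 = 35 \left(- \frac{21}{2}\right) - 31 = - \frac{735}{2} - 31 = - \frac{797}{2}$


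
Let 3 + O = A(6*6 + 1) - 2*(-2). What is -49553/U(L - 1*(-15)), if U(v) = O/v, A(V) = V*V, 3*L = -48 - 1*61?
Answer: 1585696/2055 ≈ 771.63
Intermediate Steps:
L = -109/3 (L = (-48 - 1*61)/3 = (-48 - 61)/3 = (1/3)*(-109) = -109/3 ≈ -36.333)
A(V) = V**2
O = 1370 (O = -3 + ((6*6 + 1)**2 - 2*(-2)) = -3 + ((36 + 1)**2 + 4) = -3 + (37**2 + 4) = -3 + (1369 + 4) = -3 + 1373 = 1370)
U(v) = 1370/v
-49553/U(L - 1*(-15)) = -49553/(1370/(-109/3 - 1*(-15))) = -49553/(1370/(-109/3 + 15)) = -49553/(1370/(-64/3)) = -49553/(1370*(-3/64)) = -49553/(-2055/32) = -49553*(-32/2055) = 1585696/2055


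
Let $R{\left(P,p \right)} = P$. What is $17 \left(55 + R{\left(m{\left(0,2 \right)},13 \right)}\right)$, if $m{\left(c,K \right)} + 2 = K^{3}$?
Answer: $1037$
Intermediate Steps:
$m{\left(c,K \right)} = -2 + K^{3}$
$17 \left(55 + R{\left(m{\left(0,2 \right)},13 \right)}\right) = 17 \left(55 - \left(2 - 2^{3}\right)\right) = 17 \left(55 + \left(-2 + 8\right)\right) = 17 \left(55 + 6\right) = 17 \cdot 61 = 1037$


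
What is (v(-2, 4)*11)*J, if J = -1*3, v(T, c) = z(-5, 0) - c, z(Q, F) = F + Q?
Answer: 297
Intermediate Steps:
v(T, c) = -5 - c (v(T, c) = (0 - 5) - c = -5 - c)
J = -3
(v(-2, 4)*11)*J = ((-5 - 1*4)*11)*(-3) = ((-5 - 4)*11)*(-3) = -9*11*(-3) = -99*(-3) = 297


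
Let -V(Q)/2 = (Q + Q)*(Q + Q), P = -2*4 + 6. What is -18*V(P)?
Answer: 576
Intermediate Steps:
P = -2 (P = -8 + 6 = -2)
V(Q) = -8*Q² (V(Q) = -2*(Q + Q)*(Q + Q) = -2*2*Q*2*Q = -8*Q²)
-18*V(P) = -(-144)*(-2)² = -(-144)*4 = -18*(-32) = 576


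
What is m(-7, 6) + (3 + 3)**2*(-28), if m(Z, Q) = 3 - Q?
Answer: -1011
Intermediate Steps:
m(-7, 6) + (3 + 3)**2*(-28) = (3 - 1*6) + (3 + 3)**2*(-28) = (3 - 6) + 6**2*(-28) = -3 + 36*(-28) = -3 - 1008 = -1011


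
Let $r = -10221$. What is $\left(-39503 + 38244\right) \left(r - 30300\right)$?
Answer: $51015939$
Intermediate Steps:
$\left(-39503 + 38244\right) \left(r - 30300\right) = \left(-39503 + 38244\right) \left(-10221 - 30300\right) = \left(-1259\right) \left(-40521\right) = 51015939$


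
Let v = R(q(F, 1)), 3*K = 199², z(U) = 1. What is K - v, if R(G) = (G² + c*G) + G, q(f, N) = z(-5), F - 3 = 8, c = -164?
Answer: 40087/3 ≈ 13362.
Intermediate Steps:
K = 39601/3 (K = (⅓)*199² = (⅓)*39601 = 39601/3 ≈ 13200.)
F = 11 (F = 3 + 8 = 11)
q(f, N) = 1
R(G) = G² - 163*G (R(G) = (G² - 164*G) + G = G² - 163*G)
v = -162 (v = 1*(-163 + 1) = 1*(-162) = -162)
K - v = 39601/3 - 1*(-162) = 39601/3 + 162 = 40087/3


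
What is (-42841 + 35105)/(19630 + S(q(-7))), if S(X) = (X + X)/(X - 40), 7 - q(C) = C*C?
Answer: -39647/100609 ≈ -0.39407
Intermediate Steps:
q(C) = 7 - C**2 (q(C) = 7 - C*C = 7 - C**2)
S(X) = 2*X/(-40 + X) (S(X) = (2*X)/(-40 + X) = 2*X/(-40 + X))
(-42841 + 35105)/(19630 + S(q(-7))) = (-42841 + 35105)/(19630 + 2*(7 - 1*(-7)**2)/(-40 + (7 - 1*(-7)**2))) = -7736/(19630 + 2*(7 - 1*49)/(-40 + (7 - 1*49))) = -7736/(19630 + 2*(7 - 49)/(-40 + (7 - 49))) = -7736/(19630 + 2*(-42)/(-40 - 42)) = -7736/(19630 + 2*(-42)/(-82)) = -7736/(19630 + 2*(-42)*(-1/82)) = -7736/(19630 + 42/41) = -7736/804872/41 = -7736*41/804872 = -39647/100609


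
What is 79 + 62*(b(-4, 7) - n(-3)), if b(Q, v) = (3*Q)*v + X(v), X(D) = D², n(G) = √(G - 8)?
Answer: -2091 - 62*I*√11 ≈ -2091.0 - 205.63*I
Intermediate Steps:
n(G) = √(-8 + G)
b(Q, v) = v² + 3*Q*v (b(Q, v) = (3*Q)*v + v² = 3*Q*v + v² = v² + 3*Q*v)
79 + 62*(b(-4, 7) - n(-3)) = 79 + 62*(7*(7 + 3*(-4)) - √(-8 - 3)) = 79 + 62*(7*(7 - 12) - √(-11)) = 79 + 62*(7*(-5) - I*√11) = 79 + 62*(-35 - I*√11) = 79 + (-2170 - 62*I*√11) = -2091 - 62*I*√11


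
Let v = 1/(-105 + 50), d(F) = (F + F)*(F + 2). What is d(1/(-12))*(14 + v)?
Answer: -17687/3960 ≈ -4.4664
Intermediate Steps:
d(F) = 2*F*(2 + F) (d(F) = (2*F)*(2 + F) = 2*F*(2 + F))
v = -1/55 (v = 1/(-55) = -1/55 ≈ -0.018182)
d(1/(-12))*(14 + v) = (2*(1/(-12))*(2 + 1/(-12)))*(14 - 1/55) = (2*(1*(-1/12))*(2 + 1*(-1/12)))*(769/55) = (2*(-1/12)*(2 - 1/12))*(769/55) = (2*(-1/12)*(23/12))*(769/55) = -23/72*769/55 = -17687/3960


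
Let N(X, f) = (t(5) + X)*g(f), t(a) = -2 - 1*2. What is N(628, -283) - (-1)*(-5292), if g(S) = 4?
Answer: -2796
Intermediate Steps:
t(a) = -4 (t(a) = -2 - 2 = -4)
N(X, f) = -16 + 4*X (N(X, f) = (-4 + X)*4 = -16 + 4*X)
N(628, -283) - (-1)*(-5292) = (-16 + 4*628) - (-1)*(-5292) = (-16 + 2512) - 1*5292 = 2496 - 5292 = -2796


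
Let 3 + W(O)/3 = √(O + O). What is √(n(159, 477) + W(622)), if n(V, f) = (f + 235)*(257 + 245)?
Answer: √(357415 + 6*√311) ≈ 597.93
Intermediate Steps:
n(V, f) = 117970 + 502*f (n(V, f) = (235 + f)*502 = 117970 + 502*f)
W(O) = -9 + 3*√2*√O (W(O) = -9 + 3*√(O + O) = -9 + 3*√(2*O) = -9 + 3*(√2*√O) = -9 + 3*√2*√O)
√(n(159, 477) + W(622)) = √((117970 + 502*477) + (-9 + 3*√2*√622)) = √((117970 + 239454) + (-9 + 6*√311)) = √(357424 + (-9 + 6*√311)) = √(357415 + 6*√311)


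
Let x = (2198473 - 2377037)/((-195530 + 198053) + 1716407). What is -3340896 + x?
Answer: -2871383269922/859465 ≈ -3.3409e+6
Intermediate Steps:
x = -89282/859465 (x = -178564/(2523 + 1716407) = -178564/1718930 = -178564*1/1718930 = -89282/859465 ≈ -0.10388)
-3340896 + x = -3340896 - 89282/859465 = -2871383269922/859465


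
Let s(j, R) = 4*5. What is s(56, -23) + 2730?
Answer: 2750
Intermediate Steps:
s(j, R) = 20
s(56, -23) + 2730 = 20 + 2730 = 2750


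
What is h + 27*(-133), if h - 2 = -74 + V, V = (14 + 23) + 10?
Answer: -3616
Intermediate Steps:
V = 47 (V = 37 + 10 = 47)
h = -25 (h = 2 + (-74 + 47) = 2 - 27 = -25)
h + 27*(-133) = -25 + 27*(-133) = -25 - 3591 = -3616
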